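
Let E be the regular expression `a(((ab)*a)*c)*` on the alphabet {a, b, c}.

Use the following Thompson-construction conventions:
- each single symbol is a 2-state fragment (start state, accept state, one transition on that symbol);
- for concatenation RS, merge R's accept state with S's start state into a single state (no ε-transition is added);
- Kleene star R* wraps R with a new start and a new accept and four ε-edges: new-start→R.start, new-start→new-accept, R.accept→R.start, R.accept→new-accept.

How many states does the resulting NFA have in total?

12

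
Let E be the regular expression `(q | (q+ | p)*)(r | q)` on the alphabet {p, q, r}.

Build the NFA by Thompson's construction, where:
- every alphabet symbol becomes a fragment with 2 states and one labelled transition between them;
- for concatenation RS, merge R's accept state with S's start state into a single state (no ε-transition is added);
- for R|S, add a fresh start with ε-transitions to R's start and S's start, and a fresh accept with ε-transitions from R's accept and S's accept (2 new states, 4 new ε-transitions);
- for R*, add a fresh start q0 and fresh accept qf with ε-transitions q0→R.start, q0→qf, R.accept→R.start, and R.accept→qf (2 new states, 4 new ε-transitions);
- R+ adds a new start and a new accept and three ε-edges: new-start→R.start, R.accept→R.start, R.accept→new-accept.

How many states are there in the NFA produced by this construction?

Bottom-up over the parse tree:
Each of the 5 symbol leaves contributes a 2-state fragment.
  q+ : 4 states
  q+ | p : 8 states
  (q+ | p)* : 10 states
  q | (q+ | p)* : 14 states
  r | q : 6 states
  (q | (q+ | p)*)(r | q) : 19 states

19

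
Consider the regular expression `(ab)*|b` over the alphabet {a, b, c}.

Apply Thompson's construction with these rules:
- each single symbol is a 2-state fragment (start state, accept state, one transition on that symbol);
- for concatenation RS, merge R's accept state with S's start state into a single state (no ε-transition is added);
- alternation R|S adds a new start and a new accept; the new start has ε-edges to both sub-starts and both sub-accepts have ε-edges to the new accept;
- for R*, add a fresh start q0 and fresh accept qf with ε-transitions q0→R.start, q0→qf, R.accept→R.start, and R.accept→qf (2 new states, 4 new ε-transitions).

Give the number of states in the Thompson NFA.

9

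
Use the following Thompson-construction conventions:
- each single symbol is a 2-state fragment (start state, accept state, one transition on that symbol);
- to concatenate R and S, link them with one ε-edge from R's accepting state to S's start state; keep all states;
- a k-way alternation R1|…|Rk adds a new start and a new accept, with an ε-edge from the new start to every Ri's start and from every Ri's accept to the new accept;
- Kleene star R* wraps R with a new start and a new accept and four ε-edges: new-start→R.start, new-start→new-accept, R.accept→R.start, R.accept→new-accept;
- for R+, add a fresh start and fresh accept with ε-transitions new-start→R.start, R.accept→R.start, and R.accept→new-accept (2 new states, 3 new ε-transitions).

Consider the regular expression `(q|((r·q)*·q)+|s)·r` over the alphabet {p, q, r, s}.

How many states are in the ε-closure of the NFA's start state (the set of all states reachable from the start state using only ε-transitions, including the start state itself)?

8

Work bottom-up. For each fragment F, track |ε-closure(F.start)| and whether F's accept lies in that closure (i.e. whether F accepts ε). A single-symbol fragment has closure size 1 and does not accept ε.
  r·q — same as the first factor's closure: |closure| = 1
  (r·q)* — new start has ε-edges to the inner start and to the new accept, so |closure| = 2 + 1 = 3
  (r·q)*·q — the left operand accepts ε, so the closure extends into the next operand (via the concat ε-link); |closure| = 3 + 1 = 4
  ((r·q)*·q)+ — |closure| = 1 + 4 = 5 (the body doesn't accept ε, so the new accept is not reached)
  q|((r·q)*·q)+|s — |closure| = 1 + 1 + 5 + 1 = 8 (the new accept is not ε-reachable since no branch accepts ε)
  (q|((r·q)*·q)+|s)·r — |closure| equals the left operand's closure size = 8 (its accept is not ε-reachable, so the closure stops there)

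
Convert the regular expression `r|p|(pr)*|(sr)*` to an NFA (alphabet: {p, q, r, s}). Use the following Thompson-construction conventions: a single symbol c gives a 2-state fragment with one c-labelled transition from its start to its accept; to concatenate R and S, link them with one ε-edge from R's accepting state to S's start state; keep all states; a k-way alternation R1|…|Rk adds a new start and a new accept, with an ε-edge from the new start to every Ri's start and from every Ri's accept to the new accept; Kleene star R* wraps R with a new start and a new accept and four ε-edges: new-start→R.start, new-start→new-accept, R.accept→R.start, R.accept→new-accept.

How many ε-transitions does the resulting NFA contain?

Recursing over subexpressions:
Each of the 6 symbol leaves contributes 0 ε-transitions.
  pr : 1 ε-transition
  (pr)* : 5 ε-transitions
  sr : 1 ε-transition
  (sr)* : 5 ε-transitions
  r|p|(pr)*|(sr)* : 18 ε-transitions

18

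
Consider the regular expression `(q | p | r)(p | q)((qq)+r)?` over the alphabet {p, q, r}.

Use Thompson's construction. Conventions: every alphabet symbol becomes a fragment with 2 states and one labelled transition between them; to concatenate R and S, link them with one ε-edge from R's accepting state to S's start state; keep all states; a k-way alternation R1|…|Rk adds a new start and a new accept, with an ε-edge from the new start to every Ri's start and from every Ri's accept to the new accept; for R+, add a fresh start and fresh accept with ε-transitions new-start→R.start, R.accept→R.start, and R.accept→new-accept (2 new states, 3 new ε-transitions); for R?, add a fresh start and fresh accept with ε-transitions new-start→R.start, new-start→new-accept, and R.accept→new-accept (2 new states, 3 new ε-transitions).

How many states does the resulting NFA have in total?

24

Recursing over subexpressions:
Each of the 8 symbol leaves contributes a 2-state fragment.
  q | p | r — 8 states
  p | q — 6 states
  qq — 4 states
  (qq)+ — 6 states
  (qq)+r — 8 states
  ((qq)+r)? — 10 states
  (q | p | r)(p | q)((qq)+r)? — 24 states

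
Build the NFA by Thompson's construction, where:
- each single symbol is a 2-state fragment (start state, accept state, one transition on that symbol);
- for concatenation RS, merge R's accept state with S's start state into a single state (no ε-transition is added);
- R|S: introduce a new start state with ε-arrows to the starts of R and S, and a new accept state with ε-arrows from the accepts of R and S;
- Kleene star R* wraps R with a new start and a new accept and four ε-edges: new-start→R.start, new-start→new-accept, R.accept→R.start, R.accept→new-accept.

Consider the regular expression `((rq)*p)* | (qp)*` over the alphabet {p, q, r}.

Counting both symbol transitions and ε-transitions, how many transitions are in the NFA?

Bottom-up over the parse tree:
Each of the 5 symbol leaves contributes 1 transition (1 symbol, 0 ε).
  rq : 2 transitions (2 symbol, 0 ε)
  (rq)* : 6 transitions (2 symbol, 4 ε)
  (rq)*p : 7 transitions (3 symbol, 4 ε)
  ((rq)*p)* : 11 transitions (3 symbol, 8 ε)
  qp : 2 transitions (2 symbol, 0 ε)
  (qp)* : 6 transitions (2 symbol, 4 ε)
  ((rq)*p)* | (qp)* : 21 transitions (5 symbol, 16 ε)

21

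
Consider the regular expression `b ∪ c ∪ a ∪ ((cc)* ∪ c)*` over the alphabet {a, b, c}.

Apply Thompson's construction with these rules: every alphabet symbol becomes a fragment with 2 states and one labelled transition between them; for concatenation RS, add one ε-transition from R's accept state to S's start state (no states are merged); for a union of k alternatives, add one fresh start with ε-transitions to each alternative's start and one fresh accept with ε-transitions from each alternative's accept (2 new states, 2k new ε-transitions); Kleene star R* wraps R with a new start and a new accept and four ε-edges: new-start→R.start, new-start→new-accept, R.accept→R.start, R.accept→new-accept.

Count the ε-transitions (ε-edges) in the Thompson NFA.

Bottom-up over the parse tree:
Each of the 6 symbol leaves contributes 0 ε-transitions.
  cc : 1 ε-transition
  (cc)* : 5 ε-transitions
  (cc)* ∪ c : 9 ε-transitions
  ((cc)* ∪ c)* : 13 ε-transitions
  b ∪ c ∪ a ∪ ((cc)* ∪ c)* : 21 ε-transitions

21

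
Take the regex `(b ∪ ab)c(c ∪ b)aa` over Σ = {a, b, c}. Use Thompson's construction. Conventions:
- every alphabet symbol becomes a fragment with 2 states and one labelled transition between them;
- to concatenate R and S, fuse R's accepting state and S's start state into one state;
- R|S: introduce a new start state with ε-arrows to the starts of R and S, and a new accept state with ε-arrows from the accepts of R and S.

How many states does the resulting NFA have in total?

15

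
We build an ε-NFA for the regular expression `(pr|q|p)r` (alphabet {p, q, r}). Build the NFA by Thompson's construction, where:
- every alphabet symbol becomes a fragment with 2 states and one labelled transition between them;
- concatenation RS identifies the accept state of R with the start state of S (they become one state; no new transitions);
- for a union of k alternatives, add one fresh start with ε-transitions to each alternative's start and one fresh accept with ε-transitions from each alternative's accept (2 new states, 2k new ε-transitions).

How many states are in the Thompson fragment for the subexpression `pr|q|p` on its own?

Fragment for `pr|q|p`:
Each of the 4 symbol leaves contributes a 2-state fragment.
  pr = 3 states
  pr|q|p = 9 states

9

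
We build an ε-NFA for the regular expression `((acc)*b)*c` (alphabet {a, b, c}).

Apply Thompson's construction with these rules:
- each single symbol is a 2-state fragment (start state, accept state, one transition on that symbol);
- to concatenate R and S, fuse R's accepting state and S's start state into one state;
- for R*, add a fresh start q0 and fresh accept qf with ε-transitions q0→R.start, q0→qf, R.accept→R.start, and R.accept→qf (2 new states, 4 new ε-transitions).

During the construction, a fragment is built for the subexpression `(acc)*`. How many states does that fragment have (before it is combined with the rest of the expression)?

6

Fragment for `(acc)*`:
Each of the 3 symbol leaves contributes a 2-state fragment.
  acc → 4 states
  (acc)* → 6 states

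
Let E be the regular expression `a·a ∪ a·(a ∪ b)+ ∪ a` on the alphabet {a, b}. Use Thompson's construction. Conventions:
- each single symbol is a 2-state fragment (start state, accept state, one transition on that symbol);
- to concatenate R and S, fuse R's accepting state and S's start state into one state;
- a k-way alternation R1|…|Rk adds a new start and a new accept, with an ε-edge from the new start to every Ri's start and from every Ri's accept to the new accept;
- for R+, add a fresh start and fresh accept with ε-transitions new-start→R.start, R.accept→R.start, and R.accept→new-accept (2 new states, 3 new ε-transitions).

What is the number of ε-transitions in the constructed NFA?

13

Building bottom-up:
Each of the 6 symbol leaves contributes 0 ε-transitions.
  a·a → 0 ε-transitions
  a ∪ b → 4 ε-transitions
  (a ∪ b)+ → 7 ε-transitions
  a·(a ∪ b)+ → 7 ε-transitions
  a·a ∪ a·(a ∪ b)+ ∪ a → 13 ε-transitions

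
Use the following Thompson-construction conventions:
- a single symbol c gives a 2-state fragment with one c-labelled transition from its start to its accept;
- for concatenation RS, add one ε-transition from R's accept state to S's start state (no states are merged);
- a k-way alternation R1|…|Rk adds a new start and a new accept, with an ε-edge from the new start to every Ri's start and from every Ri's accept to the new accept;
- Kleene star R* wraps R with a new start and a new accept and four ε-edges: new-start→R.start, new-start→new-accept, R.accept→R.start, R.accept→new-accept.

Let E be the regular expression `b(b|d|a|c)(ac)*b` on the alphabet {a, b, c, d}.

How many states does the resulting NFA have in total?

Recursing over subexpressions:
Each of the 8 symbol leaves contributes a 2-state fragment.
  b|d|a|c — 10 states
  ac — 4 states
  (ac)* — 6 states
  b(b|d|a|c)(ac)*b — 20 states

20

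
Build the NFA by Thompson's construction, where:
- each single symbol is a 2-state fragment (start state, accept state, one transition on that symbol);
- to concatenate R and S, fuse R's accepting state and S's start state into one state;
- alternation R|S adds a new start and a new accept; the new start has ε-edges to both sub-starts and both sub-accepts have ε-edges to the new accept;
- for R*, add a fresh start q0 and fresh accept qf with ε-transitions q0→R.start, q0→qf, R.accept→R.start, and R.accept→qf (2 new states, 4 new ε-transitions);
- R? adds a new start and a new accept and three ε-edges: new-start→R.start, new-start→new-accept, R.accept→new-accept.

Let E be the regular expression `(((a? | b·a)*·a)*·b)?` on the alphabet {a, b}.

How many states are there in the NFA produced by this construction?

17

Bottom-up over the parse tree:
Each of the 5 symbol leaves contributes a 2-state fragment.
  a? : 4 states
  b·a : 3 states
  a? | b·a : 9 states
  (a? | b·a)* : 11 states
  (a? | b·a)*·a : 12 states
  ((a? | b·a)*·a)* : 14 states
  ((a? | b·a)*·a)*·b : 15 states
  (((a? | b·a)*·a)*·b)? : 17 states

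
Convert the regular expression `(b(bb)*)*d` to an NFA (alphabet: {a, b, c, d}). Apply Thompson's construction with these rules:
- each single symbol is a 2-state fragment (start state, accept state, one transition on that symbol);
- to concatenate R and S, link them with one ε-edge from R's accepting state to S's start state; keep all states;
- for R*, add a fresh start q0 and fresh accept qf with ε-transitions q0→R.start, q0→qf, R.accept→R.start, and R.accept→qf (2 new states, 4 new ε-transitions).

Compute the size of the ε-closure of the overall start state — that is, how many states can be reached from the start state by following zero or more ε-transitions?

Let C(F) = |ε-closure(F.start)| within fragment F, and note whether F accepts ε. Symbol fragments have C = 1 and do not accept ε. Then:
  bb : same as the first factor's closure: |ε-closure| = 1
  (bb)* : |ε-closure| = 1 (new start) + 1 (body) + 1 (new accept) = 3
  b(bb)* : same as the first factor's closure: |ε-closure| = 1
  (b(bb)*)* : new start has ε-edges to the inner start and to the new accept, so |ε-closure| = 2 + 1 = 3
  (b(bb)*)*d : the left operand accepts ε, so the closure extends into the next operand (via the concat ε-link); |ε-closure| = 3 + 1 = 4

4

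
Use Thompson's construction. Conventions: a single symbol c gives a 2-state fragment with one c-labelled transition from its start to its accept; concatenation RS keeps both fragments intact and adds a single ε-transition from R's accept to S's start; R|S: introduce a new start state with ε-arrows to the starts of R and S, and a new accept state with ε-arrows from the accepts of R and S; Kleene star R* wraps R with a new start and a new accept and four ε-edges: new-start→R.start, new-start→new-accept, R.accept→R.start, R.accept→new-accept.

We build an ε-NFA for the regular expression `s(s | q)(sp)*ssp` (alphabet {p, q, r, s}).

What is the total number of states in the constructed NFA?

Building bottom-up:
Each of the 8 symbol leaves contributes a 2-state fragment.
  s | q — 6 states
  sp — 4 states
  (sp)* — 6 states
  s(s | q)(sp)*ssp — 20 states

20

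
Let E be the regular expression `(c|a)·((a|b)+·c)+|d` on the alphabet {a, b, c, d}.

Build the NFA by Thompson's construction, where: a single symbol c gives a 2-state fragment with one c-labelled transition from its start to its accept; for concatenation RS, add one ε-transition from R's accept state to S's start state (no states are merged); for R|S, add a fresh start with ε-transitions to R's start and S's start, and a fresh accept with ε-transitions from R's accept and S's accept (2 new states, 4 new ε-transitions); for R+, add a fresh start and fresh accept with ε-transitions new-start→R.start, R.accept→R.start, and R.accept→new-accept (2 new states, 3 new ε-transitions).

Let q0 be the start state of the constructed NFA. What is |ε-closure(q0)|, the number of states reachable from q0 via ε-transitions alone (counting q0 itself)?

Compute the ε-closure size of each fragment's start state recursively; a symbol fragment's start has no outgoing ε-edge, so its closure is just itself (size 1).
  c|a — new start ε-reaches every alternative's start; none of them accept ε, so the new accept is not reached: |ε-closure| = 1 + 1 + 1 = 3
  a|b — new start ε-reaches every alternative's start; none of them accept ε, so the new accept is not reached: |ε-closure| = 1 + 1 + 1 = 3
  (a|b)+ — |ε-closure| = 1 + 3 = 4 (the body doesn't accept ε, so the new accept is not reached)
  (a|b)+·c — |ε-closure| equals the left operand's closure size = 4 (its accept is not ε-reachable, so the closure stops there)
  ((a|b)+·c)+ — |ε-closure| = 1 + 4 = 5 (the body doesn't accept ε, so the new accept is not reached)
  (c|a)·((a|b)+·c)+ — same as the first factor's closure: |ε-closure| = 3
  (c|a)·((a|b)+·c)+|d — |ε-closure| = 1 + 3 + 1 = 5 (the new accept is not ε-reachable since no branch accepts ε)

5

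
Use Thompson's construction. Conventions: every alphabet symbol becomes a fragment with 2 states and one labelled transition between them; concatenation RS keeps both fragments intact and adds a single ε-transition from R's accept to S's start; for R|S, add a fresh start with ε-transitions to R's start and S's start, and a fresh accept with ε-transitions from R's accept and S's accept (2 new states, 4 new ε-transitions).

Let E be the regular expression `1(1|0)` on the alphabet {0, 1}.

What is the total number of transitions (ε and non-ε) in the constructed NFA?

8

By structural recursion:
Each of the 3 symbol leaves contributes 1 transition (1 symbol, 0 ε).
  1|0 — 6 transitions (2 symbol, 4 ε)
  1(1|0) — 8 transitions (3 symbol, 5 ε)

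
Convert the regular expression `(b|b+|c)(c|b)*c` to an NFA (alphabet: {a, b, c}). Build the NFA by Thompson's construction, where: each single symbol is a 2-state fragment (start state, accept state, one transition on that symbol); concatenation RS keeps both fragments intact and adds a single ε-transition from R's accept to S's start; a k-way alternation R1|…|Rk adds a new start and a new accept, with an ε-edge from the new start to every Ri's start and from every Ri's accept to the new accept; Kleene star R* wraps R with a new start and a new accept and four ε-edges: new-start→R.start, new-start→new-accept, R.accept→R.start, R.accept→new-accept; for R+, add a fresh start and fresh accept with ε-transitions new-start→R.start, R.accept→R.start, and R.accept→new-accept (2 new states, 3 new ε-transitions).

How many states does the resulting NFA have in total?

20

Per subexpression:
Each of the 6 symbol leaves contributes a 2-state fragment.
  b+ = 4 states
  b|b+|c = 10 states
  c|b = 6 states
  (c|b)* = 8 states
  (b|b+|c)(c|b)*c = 20 states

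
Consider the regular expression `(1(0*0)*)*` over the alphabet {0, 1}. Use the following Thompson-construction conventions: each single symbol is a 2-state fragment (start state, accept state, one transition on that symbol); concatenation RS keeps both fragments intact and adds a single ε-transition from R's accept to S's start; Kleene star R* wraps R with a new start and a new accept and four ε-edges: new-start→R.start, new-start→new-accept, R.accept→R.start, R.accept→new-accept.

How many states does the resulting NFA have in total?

12

By structural recursion:
Each of the 3 symbol leaves contributes a 2-state fragment.
  0* — 4 states
  0*0 — 6 states
  (0*0)* — 8 states
  1(0*0)* — 10 states
  (1(0*0)*)* — 12 states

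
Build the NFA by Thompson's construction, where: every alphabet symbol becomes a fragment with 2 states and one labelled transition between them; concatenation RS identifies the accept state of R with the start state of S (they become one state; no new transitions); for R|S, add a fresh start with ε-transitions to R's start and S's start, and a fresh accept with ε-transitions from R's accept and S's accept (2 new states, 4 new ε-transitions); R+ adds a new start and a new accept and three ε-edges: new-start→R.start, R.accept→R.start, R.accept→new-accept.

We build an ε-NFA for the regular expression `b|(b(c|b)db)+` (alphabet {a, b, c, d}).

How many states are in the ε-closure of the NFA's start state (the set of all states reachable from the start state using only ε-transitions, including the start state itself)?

4

Compute the ε-closure size of each fragment's start state recursively; a symbol fragment's start has no outgoing ε-edge, so its closure is just itself (size 1).
  c|b — |closure| = 1 + 1 + 1 = 3 (the new accept is not ε-reachable since no branch accepts ε)
  b(c|b)db — same as the first factor's closure: |closure| = 1
  (b(c|b)db)+ — |closure| = 1 + 1 = 2 (the body doesn't accept ε, so the new accept is not reached)
  b|(b(c|b)db)+ — |closure| = 1 + 1 + 2 = 4 (the new accept is not ε-reachable since no branch accepts ε)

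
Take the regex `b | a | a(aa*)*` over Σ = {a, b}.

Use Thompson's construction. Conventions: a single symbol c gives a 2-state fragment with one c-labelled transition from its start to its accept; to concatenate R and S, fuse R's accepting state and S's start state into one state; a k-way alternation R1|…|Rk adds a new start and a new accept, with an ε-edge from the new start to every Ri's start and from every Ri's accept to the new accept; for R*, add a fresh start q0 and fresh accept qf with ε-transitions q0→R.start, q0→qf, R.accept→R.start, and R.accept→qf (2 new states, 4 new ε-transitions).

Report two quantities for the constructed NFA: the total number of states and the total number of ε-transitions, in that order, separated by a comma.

Building bottom-up:
Each of the 5 symbol leaves contributes 2 states and 0 ε-transitions.
  a* → 4 states, 4 ε-transitions
  aa* → 5 states, 4 ε-transitions
  (aa*)* → 7 states, 8 ε-transitions
  a(aa*)* → 8 states, 8 ε-transitions
  b | a | a(aa*)* → 14 states, 14 ε-transitions

14, 14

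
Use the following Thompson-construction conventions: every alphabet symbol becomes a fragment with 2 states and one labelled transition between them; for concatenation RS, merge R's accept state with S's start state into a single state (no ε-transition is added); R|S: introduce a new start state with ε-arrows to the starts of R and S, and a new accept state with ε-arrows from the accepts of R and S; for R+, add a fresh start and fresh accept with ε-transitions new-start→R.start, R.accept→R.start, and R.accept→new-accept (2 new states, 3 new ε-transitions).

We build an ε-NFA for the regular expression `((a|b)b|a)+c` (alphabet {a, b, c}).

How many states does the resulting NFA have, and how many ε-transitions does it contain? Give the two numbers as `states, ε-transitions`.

14, 11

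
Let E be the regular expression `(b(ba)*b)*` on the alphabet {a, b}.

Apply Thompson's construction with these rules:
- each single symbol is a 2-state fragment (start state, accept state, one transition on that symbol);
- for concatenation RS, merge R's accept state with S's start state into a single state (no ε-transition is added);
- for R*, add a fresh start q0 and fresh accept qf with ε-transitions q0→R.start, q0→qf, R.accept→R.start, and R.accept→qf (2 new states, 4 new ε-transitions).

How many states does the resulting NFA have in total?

9

Bottom-up over the parse tree:
Each of the 4 symbol leaves contributes a 2-state fragment.
  ba — 3 states
  (ba)* — 5 states
  b(ba)*b — 7 states
  (b(ba)*b)* — 9 states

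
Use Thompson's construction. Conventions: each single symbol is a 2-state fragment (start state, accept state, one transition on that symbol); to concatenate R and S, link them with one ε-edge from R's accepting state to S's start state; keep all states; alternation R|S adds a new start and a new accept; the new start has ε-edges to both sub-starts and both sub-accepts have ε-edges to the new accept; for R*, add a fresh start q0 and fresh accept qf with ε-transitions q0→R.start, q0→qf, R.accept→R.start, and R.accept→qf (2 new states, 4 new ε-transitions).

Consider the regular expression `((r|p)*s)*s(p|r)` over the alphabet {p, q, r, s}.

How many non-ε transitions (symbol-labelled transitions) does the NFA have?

6

Building bottom-up:
Each of the 6 symbol leaves contributes exactly 1 symbol transition.
  r|p — 2 symbol transitions
  (r|p)* — 2 symbol transitions
  (r|p)*s — 3 symbol transitions
  ((r|p)*s)* — 3 symbol transitions
  p|r — 2 symbol transitions
  ((r|p)*s)*s(p|r) — 6 symbol transitions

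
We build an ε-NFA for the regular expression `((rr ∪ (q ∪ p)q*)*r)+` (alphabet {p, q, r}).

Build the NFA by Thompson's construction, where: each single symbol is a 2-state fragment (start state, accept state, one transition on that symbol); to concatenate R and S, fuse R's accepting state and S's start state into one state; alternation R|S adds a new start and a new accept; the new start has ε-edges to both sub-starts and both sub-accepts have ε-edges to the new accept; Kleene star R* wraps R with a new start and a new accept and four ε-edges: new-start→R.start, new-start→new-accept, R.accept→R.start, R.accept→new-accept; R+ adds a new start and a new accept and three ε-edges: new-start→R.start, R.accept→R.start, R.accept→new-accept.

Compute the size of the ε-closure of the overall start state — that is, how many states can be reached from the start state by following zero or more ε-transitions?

8

Let C(F) = |ε-closure(F.start)| within fragment F, and note whether F accepts ε. Symbol fragments have C = 1 and do not accept ε. Then:
  rr — same as the first factor's closure: |ε-closure| = 1
  q ∪ p — |ε-closure| = 1 + 1 + 1 = 3 (the new accept is not ε-reachable since no branch accepts ε)
  q* — new start has ε-edges to the inner start and to the new accept, so |ε-closure| = 2 + 1 = 3
  (q ∪ p)q* — |ε-closure| equals the left operand's closure size = 3 (its accept is not ε-reachable, so the closure stops there)
  rr ∪ (q ∪ p)q* — |ε-closure| = 1 + 1 + 3 = 5 (the new accept is not ε-reachable since no branch accepts ε)
  (rr ∪ (q ∪ p)q*)* — new start has ε-edges to the inner start and to the new accept, so |ε-closure| = 2 + 5 = 7
  (rr ∪ (q ∪ p)q*)*r — |ε-closure| = 7 + (1−1) = 7 (closure spills across the concat boundary because the left factor accepts ε)
  ((rr ∪ (q ∪ p)q*)*r)+ — |ε-closure| = 1 + 7 = 8 (the body doesn't accept ε, so the new accept is not reached)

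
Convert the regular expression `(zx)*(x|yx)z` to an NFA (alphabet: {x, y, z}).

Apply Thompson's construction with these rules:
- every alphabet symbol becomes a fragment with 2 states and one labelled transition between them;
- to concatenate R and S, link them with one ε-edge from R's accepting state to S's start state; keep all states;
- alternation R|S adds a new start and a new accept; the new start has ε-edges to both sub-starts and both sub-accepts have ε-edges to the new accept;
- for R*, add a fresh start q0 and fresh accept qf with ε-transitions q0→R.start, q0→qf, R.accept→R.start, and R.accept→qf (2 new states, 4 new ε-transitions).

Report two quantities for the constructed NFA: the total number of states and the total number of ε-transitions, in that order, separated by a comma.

16, 12

By structural recursion:
Each of the 6 symbol leaves contributes 2 states and 0 ε-transitions.
  zx : 4 states, 1 ε-transition
  (zx)* : 6 states, 5 ε-transitions
  yx : 4 states, 1 ε-transition
  x|yx : 8 states, 5 ε-transitions
  (zx)*(x|yx)z : 16 states, 12 ε-transitions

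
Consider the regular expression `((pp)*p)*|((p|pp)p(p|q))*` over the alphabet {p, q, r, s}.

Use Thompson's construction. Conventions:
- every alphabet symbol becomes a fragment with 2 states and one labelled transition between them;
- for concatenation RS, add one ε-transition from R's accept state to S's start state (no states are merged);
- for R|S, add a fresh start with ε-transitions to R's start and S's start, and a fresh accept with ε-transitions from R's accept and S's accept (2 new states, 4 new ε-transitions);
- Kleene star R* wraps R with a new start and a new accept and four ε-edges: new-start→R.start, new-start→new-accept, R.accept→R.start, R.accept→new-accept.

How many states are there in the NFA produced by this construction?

30

By structural recursion:
Each of the 9 symbol leaves contributes a 2-state fragment.
  pp → 4 states
  (pp)* → 6 states
  (pp)*p → 8 states
  ((pp)*p)* → 10 states
  pp → 4 states
  p|pp → 8 states
  p|q → 6 states
  (p|pp)p(p|q) → 16 states
  ((p|pp)p(p|q))* → 18 states
  ((pp)*p)*|((p|pp)p(p|q))* → 30 states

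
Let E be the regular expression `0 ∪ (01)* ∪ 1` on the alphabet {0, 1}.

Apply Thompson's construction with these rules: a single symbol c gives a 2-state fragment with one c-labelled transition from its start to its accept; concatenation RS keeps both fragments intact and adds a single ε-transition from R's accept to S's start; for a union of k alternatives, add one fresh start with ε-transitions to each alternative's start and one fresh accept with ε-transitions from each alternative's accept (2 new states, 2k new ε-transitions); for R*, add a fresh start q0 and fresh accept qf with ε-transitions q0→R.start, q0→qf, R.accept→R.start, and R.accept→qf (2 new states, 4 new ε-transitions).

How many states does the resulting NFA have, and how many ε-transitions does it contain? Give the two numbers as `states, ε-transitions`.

12, 11

Building bottom-up:
Each of the 4 symbol leaves contributes 2 states and 0 ε-transitions.
  01 → 4 states, 1 ε-transition
  (01)* → 6 states, 5 ε-transitions
  0 ∪ (01)* ∪ 1 → 12 states, 11 ε-transitions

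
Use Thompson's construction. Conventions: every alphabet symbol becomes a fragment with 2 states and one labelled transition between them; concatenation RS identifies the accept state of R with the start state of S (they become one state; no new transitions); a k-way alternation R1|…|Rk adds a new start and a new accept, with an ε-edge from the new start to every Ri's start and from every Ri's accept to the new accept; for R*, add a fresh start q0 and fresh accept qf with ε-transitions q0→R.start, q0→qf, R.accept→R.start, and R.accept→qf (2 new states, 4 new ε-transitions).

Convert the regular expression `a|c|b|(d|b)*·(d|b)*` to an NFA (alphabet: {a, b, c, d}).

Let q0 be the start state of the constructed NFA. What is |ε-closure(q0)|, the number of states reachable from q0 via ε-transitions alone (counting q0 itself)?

14

Compute the ε-closure size of each fragment's start state recursively; a symbol fragment's start has no outgoing ε-edge, so its closure is just itself (size 1).
  d|b — |ε-closure| = 1 + 1 + 1 = 3 (the new accept is not ε-reachable since no branch accepts ε)
  (d|b)* — new start has ε-edges to the inner start and to the new accept, so |ε-closure| = 2 + 3 = 5
  d|b — |ε-closure| = 1 + 1 + 1 = 3 (the new accept is not ε-reachable since no branch accepts ε)
  (d|b)* — the star's fresh start ε-reaches both the body's start and the fresh accept: |ε-closure| = 2 + 3 = 5
  (d|b)*·(d|b)* — the left operand accepts ε, so the closure extends into the next operand (the shared merged state is already counted); |ε-closure| = 5 + (5−1) = 9
  a|c|b|(d|b)*·(d|b)* — |ε-closure| = 1 (new start) + (1 + 1 + 1 + 9) + 1 (new accept, since some branch ε-reaches its own accept) = 14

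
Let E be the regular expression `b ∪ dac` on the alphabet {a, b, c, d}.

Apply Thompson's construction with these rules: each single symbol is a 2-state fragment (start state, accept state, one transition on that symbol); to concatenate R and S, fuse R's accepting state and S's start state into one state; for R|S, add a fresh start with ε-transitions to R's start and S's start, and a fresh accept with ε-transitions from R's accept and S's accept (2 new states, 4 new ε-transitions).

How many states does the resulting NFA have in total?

8

Building bottom-up:
Each of the 4 symbol leaves contributes a 2-state fragment.
  dac — 4 states
  b ∪ dac — 8 states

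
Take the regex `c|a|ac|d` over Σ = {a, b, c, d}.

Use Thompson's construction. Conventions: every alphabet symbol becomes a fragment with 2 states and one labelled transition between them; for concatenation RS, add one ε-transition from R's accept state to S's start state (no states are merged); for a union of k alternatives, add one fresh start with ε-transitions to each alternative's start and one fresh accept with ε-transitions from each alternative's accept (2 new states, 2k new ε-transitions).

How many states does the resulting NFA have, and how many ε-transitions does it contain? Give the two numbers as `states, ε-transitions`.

12, 9

Recursing over subexpressions:
Each of the 5 symbol leaves contributes 2 states and 0 ε-transitions.
  ac : 4 states, 1 ε-transition
  c|a|ac|d : 12 states, 9 ε-transitions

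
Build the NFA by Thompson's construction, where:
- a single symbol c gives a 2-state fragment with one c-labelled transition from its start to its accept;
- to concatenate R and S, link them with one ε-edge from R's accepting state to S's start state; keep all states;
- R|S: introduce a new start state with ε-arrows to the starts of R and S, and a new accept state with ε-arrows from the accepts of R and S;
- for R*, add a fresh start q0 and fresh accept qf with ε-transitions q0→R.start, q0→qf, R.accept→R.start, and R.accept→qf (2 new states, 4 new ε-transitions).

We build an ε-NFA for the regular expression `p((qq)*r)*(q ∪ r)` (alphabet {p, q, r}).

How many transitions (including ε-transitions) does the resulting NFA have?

22

By structural recursion:
Each of the 6 symbol leaves contributes 1 transition (1 symbol, 0 ε).
  qq = 3 transitions (2 symbol, 1 ε)
  (qq)* = 7 transitions (2 symbol, 5 ε)
  (qq)*r = 9 transitions (3 symbol, 6 ε)
  ((qq)*r)* = 13 transitions (3 symbol, 10 ε)
  q ∪ r = 6 transitions (2 symbol, 4 ε)
  p((qq)*r)*(q ∪ r) = 22 transitions (6 symbol, 16 ε)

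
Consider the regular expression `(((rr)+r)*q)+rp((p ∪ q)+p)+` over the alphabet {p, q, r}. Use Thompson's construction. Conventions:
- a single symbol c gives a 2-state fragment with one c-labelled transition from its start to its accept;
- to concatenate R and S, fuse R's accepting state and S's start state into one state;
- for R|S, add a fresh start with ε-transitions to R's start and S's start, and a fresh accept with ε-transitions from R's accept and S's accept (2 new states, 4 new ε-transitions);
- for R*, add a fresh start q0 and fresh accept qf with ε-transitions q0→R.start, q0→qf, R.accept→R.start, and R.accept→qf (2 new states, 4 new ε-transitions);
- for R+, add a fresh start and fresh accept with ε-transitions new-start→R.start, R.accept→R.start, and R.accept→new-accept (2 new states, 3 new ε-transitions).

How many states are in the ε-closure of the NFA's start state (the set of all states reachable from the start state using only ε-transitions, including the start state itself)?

5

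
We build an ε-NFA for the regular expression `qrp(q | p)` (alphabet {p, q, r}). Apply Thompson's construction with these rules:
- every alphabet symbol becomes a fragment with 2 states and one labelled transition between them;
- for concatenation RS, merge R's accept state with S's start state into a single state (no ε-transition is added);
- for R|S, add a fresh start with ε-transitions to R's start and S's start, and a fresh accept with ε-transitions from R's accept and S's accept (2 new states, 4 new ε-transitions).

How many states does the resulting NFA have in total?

Bottom-up over the parse tree:
Each of the 5 symbol leaves contributes a 2-state fragment.
  q | p → 6 states
  qrp(q | p) → 9 states

9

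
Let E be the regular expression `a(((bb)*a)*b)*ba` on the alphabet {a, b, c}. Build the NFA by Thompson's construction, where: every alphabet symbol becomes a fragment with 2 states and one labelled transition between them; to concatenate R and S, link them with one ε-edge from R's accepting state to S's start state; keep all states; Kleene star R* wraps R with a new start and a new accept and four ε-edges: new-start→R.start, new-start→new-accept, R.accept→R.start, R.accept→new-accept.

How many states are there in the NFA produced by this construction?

Bottom-up over the parse tree:
Each of the 7 symbol leaves contributes a 2-state fragment.
  bb : 4 states
  (bb)* : 6 states
  (bb)*a : 8 states
  ((bb)*a)* : 10 states
  ((bb)*a)*b : 12 states
  (((bb)*a)*b)* : 14 states
  a(((bb)*a)*b)*ba : 20 states

20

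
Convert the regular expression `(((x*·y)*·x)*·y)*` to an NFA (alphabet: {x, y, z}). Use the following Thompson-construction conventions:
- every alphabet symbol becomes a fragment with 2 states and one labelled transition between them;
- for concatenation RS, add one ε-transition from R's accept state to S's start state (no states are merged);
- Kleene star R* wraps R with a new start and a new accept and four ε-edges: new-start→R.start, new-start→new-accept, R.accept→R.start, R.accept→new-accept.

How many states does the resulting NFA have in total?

16

Per subexpression:
Each of the 4 symbol leaves contributes a 2-state fragment.
  x* → 4 states
  x*·y → 6 states
  (x*·y)* → 8 states
  (x*·y)*·x → 10 states
  ((x*·y)*·x)* → 12 states
  ((x*·y)*·x)*·y → 14 states
  (((x*·y)*·x)*·y)* → 16 states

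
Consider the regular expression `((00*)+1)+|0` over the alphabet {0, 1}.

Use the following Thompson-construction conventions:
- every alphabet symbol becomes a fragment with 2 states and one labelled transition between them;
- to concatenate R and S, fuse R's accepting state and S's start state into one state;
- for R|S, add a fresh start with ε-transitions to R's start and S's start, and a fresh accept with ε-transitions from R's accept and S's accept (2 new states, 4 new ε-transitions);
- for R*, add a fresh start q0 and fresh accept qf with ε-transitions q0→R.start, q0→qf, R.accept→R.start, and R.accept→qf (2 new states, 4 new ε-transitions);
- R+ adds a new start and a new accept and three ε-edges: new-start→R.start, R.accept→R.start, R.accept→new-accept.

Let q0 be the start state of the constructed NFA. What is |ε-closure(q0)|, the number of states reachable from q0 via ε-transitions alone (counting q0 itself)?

5

Compute the ε-closure size of each fragment's start state recursively; a symbol fragment's start has no outgoing ε-edge, so its closure is just itself (size 1).
  0* → new start has ε-edges to the inner start and to the new accept, so C = 2 + 1 = 3
  00* → C equals the left operand's closure size = 1 (its accept is not ε-reachable, so the closure stops there)
  (00*)+ → new start ε-reaches only the body's start; the new accept needs a symbol first: C = 1 + 1 = 2
  (00*)+1 → C equals the left operand's closure size = 2 (its accept is not ε-reachable, so the closure stops there)
  ((00*)+1)+ → C = 1 + 2 = 3 (the body doesn't accept ε, so the new accept is not reached)
  ((00*)+1)+|0 → C = 1 + 3 + 1 = 5 (the new accept is not ε-reachable since no branch accepts ε)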